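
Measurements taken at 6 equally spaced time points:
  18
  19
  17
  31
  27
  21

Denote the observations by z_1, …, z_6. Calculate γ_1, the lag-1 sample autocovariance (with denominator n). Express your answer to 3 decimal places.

3.495

Mean z̄ = (18 + 19 + 17 + 31 + 27 + 21)/6 = 22.1667
Deviations: -4.1667, -3.1667, -5.1667, 8.8333, 4.8333, -1.1667
Σ_{t=1}^{5}(z_t−z̄)(z_{t+1}−z̄) = 20.9722
γ_1 = 20.9722 / 6 = 3.495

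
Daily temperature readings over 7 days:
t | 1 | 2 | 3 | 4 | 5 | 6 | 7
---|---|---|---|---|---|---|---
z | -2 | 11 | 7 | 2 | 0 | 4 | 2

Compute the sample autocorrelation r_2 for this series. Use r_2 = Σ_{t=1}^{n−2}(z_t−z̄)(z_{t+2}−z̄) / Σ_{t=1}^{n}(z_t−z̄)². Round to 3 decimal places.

-0.332

Mean z̄ = (-2 + 11 + 7 + 2 + 0 + 4 + 2)/7 = 3.4286
Deviations from mean: -5.4286, 7.5714, 3.5714, -1.4286, -3.4286, 0.5714, -1.4286
Σ(z_t−z̄)(z_{t+2}−z̄) = (-19.3878) + (-10.8163) + (-12.2449) + (-0.8163) + (4.8980) = -38.3673
Denominator Σ(z_t−z̄)² = 115.7143
r_2 = -38.3673 / 115.7143 = -0.332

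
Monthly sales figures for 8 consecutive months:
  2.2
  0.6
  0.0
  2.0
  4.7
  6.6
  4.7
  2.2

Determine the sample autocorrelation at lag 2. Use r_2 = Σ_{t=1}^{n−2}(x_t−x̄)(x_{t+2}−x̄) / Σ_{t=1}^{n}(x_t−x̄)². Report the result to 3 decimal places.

-0.105

Mean x̄ = (2.2 + 0.6 + 0.0 + 2.0 + 4.7 + 6.6 + 4.7 + 2.2)/8 = 2.8750
Deviations from mean: -0.6750, -2.2750, -2.8750, -0.8750, 1.8250, 3.7250, 1.8250, -0.6750
Numerator Σ_{t=1}^{6}(x_t−x̄)(x_{t+2}−x̄) = -3.7588
Denominator Σ(x_t−x̄)² = 35.6550
r_2 = -3.7588 / 35.6550 = -0.105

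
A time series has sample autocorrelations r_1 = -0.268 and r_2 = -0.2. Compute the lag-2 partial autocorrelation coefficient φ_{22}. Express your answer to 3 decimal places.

-0.293

φ_{22} = (r_2 − r_1²) / (1 − r_1²)
r_1² = (-0.268)² = 0.071824
Numerator = -0.2 − 0.0718 = -0.2718; denominator = 1 − 0.0718 = 0.9282
φ_{22} = -0.2718 / 0.9282 = -0.293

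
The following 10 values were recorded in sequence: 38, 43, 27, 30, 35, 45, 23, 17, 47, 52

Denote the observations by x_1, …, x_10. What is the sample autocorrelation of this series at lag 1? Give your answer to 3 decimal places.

Mean x̄ = (38 + 43 + 27 + 30 + 35 + 45 + 23 + 17 + 47 + 52)/10 = 35.7000
Numerator Σ_{t=1}^{9}(x_t−x̄)(x_{t+1}−x̄) = 92.6100
Denominator Σ(x_t−x̄)² = 1158.1000
r_1 = 92.6100 / 1158.1000 = 0.080

0.080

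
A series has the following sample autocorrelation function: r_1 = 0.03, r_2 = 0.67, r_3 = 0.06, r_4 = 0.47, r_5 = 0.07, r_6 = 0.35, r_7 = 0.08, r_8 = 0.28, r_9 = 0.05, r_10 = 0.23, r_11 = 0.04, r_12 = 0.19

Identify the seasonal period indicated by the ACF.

2

The largest autocorrelation is r_2 = 0.67, with weaker echoes at lags 4 (0.47), 6 (0.35), 8 (0.28), 10 (0.23) and 12 (0.19); the remaining lags stay at or below 0.08.
The dominant spike at lag 2 indicates a seasonal period of 2.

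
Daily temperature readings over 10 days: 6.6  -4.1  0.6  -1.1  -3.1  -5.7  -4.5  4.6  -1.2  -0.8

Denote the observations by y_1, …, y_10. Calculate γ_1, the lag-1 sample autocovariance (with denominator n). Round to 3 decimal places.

-2.208

Mean ȳ = (6.6 − 4.1 + 0.6 − 1.1 − 3.1 − 5.7 − 4.5 + 4.6 − 1.2 − 0.8)/10 = -0.8700
Σ_{t=1}^{9}(y_t−ȳ)(y_{t+1}−ȳ) = -22.0819
γ_1 = -22.0819 / 10 = -2.208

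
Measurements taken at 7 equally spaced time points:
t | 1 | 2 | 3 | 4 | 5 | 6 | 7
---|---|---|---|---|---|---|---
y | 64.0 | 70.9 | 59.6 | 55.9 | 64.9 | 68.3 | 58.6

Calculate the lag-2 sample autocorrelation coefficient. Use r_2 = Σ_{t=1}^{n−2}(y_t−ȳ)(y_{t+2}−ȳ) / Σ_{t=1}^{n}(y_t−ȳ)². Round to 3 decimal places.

Mean ȳ = (64.0 + 70.9 + 59.6 + 55.9 + 64.9 + 68.3 + 58.6)/7 = 63.1714
Deviations from mean: 0.8286, 7.7286, -3.5714, -7.2714, 1.7286, 5.1286, -4.5714
Σ(y_t−ȳ)(y_{t+2}−ȳ) = (-2.9592) + (-56.1978) + (-6.1735) + (-37.2920) + (-7.9020) = -110.5245
Denominator Σ(y_t−ȳ)² = 176.2343
r_2 = -110.5245 / 176.2343 = -0.627

-0.627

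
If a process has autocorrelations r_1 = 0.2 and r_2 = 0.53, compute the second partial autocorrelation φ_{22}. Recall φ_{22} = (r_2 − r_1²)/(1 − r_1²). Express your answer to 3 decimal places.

φ_{22} = (r_2 − r_1²) / (1 − r_1²)
r_1² = (0.2)² = 0.04
Numerator = 0.53 − 0.0400 = 0.4900; denominator = 1 − 0.0400 = 0.9600
φ_{22} = 0.4900 / 0.9600 = 0.510

0.510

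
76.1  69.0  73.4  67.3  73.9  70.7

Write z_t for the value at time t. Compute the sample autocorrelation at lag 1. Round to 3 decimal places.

-0.653

Mean z̄ = (76.1 + 69.0 + 73.4 + 67.3 + 73.9 + 70.7)/6 = 71.7333
Deviations from mean: 4.3667, -2.7333, 1.6667, -4.4333, 2.1667, -1.0333
Σ(z_t−z̄)(z_{t+1}−z̄) = (-11.9356) + (-4.5556) + (-7.3889) + (-9.6056) + (-2.2389) = -35.7244
Denominator Σ(z_t−z̄)² = 54.7333
r_1 = -35.7244 / 54.7333 = -0.653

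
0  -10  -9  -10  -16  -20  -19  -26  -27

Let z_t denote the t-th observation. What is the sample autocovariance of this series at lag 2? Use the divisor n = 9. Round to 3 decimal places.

Mean z̄ = (0 − 10 − 9 − 10 − 16 − 20 − 19 − 26 − 27)/9 = -15.2222
Σ_{t=1}^{7}(z_t−z̄)(z_{t+2}−z̄) = 191.1235
γ_2 = 191.1235 / 9 = 21.236

21.236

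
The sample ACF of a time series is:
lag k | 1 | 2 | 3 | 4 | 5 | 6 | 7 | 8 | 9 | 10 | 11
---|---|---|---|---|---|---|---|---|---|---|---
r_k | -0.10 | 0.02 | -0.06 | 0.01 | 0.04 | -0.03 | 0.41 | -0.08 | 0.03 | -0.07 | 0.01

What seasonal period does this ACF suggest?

The largest autocorrelation is r_7 = 0.41; the remaining lags stay at or below 0.04.
The dominant spike at lag 7 indicates a seasonal period of 7.

7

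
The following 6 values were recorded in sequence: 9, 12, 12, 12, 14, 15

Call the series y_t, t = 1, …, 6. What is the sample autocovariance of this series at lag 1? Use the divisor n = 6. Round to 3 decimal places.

0.870

Mean ȳ = (9 + 12 + 12 + 12 + 14 + 15)/6 = 12.3333
Deviations: -3.3333, -0.3333, -0.3333, -0.3333, 1.6667, 2.6667
Σ_{t=1}^{5}(y_t−ȳ)(y_{t+1}−ȳ) = 5.2222
γ_1 = 5.2222 / 6 = 0.870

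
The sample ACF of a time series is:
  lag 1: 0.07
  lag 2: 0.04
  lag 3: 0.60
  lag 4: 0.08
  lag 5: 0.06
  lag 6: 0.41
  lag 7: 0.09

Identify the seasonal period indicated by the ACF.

The largest autocorrelation is r_3 = 0.60, with a weaker echo at lag 6 (0.41); the remaining lags stay at or below 0.09.
The dominant spike at lag 3 indicates a seasonal period of 3.

3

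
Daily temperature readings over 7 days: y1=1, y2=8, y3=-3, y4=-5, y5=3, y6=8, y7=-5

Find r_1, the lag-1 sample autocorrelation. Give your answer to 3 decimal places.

-0.232

Mean ȳ = (1 + 8 − 3 − 5 + 3 + 8 − 5)/7 = 1.0000
Deviations from mean: 0.0000, 7.0000, -4.0000, -6.0000, 2.0000, 7.0000, -6.0000
Σ(y_t−ȳ)(y_{t+1}−ȳ) = (0.0000) + (-28.0000) + (24.0000) + (-12.0000) + (14.0000) + (-42.0000) = -44.0000
Denominator Σ(y_t−ȳ)² = 190.0000
r_1 = -44.0000 / 190.0000 = -0.232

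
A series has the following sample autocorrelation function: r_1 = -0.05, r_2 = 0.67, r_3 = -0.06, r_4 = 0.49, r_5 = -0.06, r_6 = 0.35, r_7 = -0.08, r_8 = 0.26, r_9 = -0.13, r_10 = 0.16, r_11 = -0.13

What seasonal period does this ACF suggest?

2

The largest autocorrelation is r_2 = 0.67, with weaker echoes at lags 4 (0.49), 6 (0.35), 8 (0.26) and 10 (0.16); the remaining lags stay at or below -0.05.
The dominant spike at lag 2 indicates a seasonal period of 2.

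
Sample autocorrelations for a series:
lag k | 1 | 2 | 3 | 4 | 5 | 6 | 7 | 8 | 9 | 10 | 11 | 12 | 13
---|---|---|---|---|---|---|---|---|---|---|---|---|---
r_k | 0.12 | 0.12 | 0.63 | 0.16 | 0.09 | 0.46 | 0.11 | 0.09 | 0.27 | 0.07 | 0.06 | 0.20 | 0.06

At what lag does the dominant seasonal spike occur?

The largest autocorrelation is r_3 = 0.63, with weaker echoes at lags 6 (0.46), 9 (0.27) and 12 (0.20); the remaining lags stay at or below 0.16.
The dominant spike at lag 3 indicates a seasonal period of 3.

3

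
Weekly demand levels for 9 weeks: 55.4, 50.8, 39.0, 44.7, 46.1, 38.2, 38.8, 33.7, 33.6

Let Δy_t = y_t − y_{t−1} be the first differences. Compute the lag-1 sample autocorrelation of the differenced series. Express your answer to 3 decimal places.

-0.345

First differences Δy: -4.6, -11.8, 5.7, 1.4, -7.9, 0.6, -5.1, -0.1
Mean of differences = -2.7250
Numerator Σ(Δy_t−Δȳ)(Δy_{t+1}−Δȳ) = -77.3731
Denominator Σ(Δy_t−Δȳ)² = 224.2350
r_1(Δy) = -77.3731 / 224.2350 = -0.345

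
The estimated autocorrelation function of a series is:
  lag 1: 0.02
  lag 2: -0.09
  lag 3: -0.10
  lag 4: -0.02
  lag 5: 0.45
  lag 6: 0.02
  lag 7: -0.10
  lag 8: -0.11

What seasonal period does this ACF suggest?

The largest autocorrelation is r_5 = 0.45; the remaining lags stay at or below 0.02.
The dominant spike at lag 5 indicates a seasonal period of 5.

5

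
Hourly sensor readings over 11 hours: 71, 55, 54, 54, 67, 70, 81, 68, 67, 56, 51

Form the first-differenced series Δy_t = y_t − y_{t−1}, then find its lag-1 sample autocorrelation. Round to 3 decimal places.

0.026

First differences Δy: -16, -1, 0, 13, 3, 11, -13, -1, -11, -5
Mean of differences = -2.0000
Numerator Σ(Δy_t−Δȳ)(Δy_{t+1}−Δȳ) = 22.0000
Denominator Σ(Δy_t−Δȳ)² = 832.0000
r_1(Δy) = 22.0000 / 832.0000 = 0.026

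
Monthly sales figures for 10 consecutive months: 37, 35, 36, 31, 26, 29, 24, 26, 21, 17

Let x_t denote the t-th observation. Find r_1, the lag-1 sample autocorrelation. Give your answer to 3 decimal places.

Mean x̄ = (37 + 35 + 36 + 31 + 26 + 29 + 24 + 26 + 21 + 17)/10 = 28.2000
Numerator Σ_{t=1}^{9}(x_t−x̄)(x_{t+1}−x̄) = 229.1600
Denominator Σ(x_t−x̄)² = 397.6000
r_1 = 229.1600 / 397.6000 = 0.576

0.576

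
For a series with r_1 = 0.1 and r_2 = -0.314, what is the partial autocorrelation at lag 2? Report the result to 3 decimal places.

φ_{22} = (r_2 − r_1²) / (1 − r_1²)
r_1² = (0.1)² = 0.01
Numerator = -0.314 − 0.0100 = -0.3240; denominator = 1 − 0.0100 = 0.9900
φ_{22} = -0.3240 / 0.9900 = -0.327

-0.327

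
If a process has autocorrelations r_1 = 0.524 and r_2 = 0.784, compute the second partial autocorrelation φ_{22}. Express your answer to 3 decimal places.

0.702

φ_{22} = (r_2 − r_1²) / (1 − r_1²)
r_1² = (0.524)² = 0.274576
Numerator = 0.784 − 0.2746 = 0.5094; denominator = 1 − 0.2746 = 0.7254
φ_{22} = 0.5094 / 0.7254 = 0.702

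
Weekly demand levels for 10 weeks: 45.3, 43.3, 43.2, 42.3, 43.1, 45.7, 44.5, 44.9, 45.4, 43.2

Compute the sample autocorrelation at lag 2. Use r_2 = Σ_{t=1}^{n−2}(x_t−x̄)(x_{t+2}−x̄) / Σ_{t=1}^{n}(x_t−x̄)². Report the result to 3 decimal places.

Mean x̄ = (45.3 + 43.3 + 43.2 + 42.3 + 43.1 + 45.7 + 44.5 + 44.9 + 45.4 + 43.2)/10 = 44.0900
Numerator Σ_{t=1}^{8}(x_t−x̄)(x_{t+2}−x̄) = -0.9492
Denominator Σ(x_t−x̄)² = 12.9890
r_2 = -0.9492 / 12.9890 = -0.073

-0.073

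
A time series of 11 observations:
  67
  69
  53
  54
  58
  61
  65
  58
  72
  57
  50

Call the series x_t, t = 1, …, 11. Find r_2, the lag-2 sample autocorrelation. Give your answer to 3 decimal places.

-0.323

Mean x̄ = (67 + 69 + 53 + 54 + 58 + 61 + 65 + 58 + 72 + 57 + 50)/11 = 60.3636
Numerator Σ_{t=1}^{9}(x_t−x̄)(x_{t+2}−x̄) = -161.6281
Denominator Σ(x_t−x̄)² = 500.5455
r_2 = -161.6281 / 500.5455 = -0.323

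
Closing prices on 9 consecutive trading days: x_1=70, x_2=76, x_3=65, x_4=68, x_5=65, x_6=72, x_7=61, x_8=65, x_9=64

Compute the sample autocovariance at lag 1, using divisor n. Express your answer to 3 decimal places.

Mean x̄ = (70 + 76 + 65 + 68 + 65 + 72 + 61 + 65 + 64)/9 = 67.3333
Σ_{t=1}^{8}(x_t−x̄)(x_{t+1}−x̄) = -18.1111
γ_1 = -18.1111 / 9 = -2.012

-2.012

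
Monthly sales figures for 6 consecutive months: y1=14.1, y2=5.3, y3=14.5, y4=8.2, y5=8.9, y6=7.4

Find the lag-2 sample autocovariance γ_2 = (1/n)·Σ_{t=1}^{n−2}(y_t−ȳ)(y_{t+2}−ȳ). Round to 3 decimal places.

Mean ȳ = (14.1 + 5.3 + 14.5 + 8.2 + 8.9 + 7.4)/6 = 9.7333
Deviations: 4.3667, -4.4333, 4.7667, -1.5333, -0.8333, -2.3333
Σ_{t=1}^{4}(y_t−ȳ)(y_{t+2}−ȳ) = 27.2178
γ_2 = 27.2178 / 6 = 4.536

4.536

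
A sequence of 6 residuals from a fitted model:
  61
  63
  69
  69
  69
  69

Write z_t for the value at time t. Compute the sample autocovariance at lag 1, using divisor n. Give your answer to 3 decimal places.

4.759

Mean z̄ = (61 + 63 + 69 + 69 + 69 + 69)/6 = 66.6667
Σ_{t=1}^{5}(z_t−z̄)(z_{t+1}−z̄) = 28.5556
γ_1 = 28.5556 / 6 = 4.759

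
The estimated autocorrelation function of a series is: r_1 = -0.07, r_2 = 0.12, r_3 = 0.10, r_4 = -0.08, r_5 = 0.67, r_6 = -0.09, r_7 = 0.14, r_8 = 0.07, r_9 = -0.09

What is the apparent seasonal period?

5

The largest autocorrelation is r_5 = 0.67; the remaining lags stay at or below 0.14.
The dominant spike at lag 5 indicates a seasonal period of 5.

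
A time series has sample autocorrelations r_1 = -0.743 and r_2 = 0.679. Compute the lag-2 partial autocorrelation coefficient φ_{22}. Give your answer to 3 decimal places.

0.283

φ_{22} = (r_2 − r_1²) / (1 − r_1²)
r_1² = (-0.743)² = 0.552049
Numerator = 0.679 − 0.5520 = 0.1270; denominator = 1 − 0.5520 = 0.4480
φ_{22} = 0.1270 / 0.4480 = 0.283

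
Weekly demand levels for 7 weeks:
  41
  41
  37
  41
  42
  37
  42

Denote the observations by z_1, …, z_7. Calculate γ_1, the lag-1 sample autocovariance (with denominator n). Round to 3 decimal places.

Mean z̄ = (41 + 41 + 37 + 41 + 42 + 37 + 42)/7 = 40.1429
Σ_{t=1}^{6}(z_t−z̄)(z_{t+1}−z̄) = -14.7347
γ_1 = -14.7347 / 7 = -2.105

-2.105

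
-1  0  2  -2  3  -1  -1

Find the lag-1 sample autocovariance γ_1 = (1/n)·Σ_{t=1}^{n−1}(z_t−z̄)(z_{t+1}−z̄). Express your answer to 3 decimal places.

-1.714

Mean z̄ = (-1 + 0 + 2 − 2 + 3 − 1 − 1)/7 = 0.0000
Deviations: -1.0000, 0.0000, 2.0000, -2.0000, 3.0000, -1.0000, -1.0000
Σ_{t=1}^{6}(z_t−z̄)(z_{t+1}−z̄) = -12.0000
γ_1 = -12.0000 / 7 = -1.714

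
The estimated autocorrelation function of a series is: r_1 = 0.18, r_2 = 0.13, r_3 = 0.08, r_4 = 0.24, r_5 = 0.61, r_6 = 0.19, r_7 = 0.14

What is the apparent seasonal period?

The largest autocorrelation is r_5 = 0.61; the remaining lags stay at or below 0.24.
The dominant spike at lag 5 indicates a seasonal period of 5.

5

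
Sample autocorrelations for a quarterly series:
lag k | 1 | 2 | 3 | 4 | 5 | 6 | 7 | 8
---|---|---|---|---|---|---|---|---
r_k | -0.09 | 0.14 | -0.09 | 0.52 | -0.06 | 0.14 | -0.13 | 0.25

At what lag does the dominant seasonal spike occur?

The largest autocorrelation is r_4 = 0.52, with a weaker echo at lag 8 (0.25); the remaining lags stay at or below 0.14.
The dominant spike at lag 4 indicates a seasonal period of 4.

4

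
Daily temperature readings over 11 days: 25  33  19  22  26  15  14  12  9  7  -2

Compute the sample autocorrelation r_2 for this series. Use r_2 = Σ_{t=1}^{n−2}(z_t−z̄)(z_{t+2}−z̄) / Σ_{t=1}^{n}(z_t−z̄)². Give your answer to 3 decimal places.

0.315

Mean z̄ = (25 + 33 + 19 + 22 + 26 + 15 + 14 + 12 + 9 + 7 − 2)/11 = 16.3636
Numerator Σ_{t=1}^{9}(z_t−z̄)(z_{t+2}−z̄) = 310.9174
Denominator Σ(z_t−z̄)² = 988.5455
r_2 = 310.9174 / 988.5455 = 0.315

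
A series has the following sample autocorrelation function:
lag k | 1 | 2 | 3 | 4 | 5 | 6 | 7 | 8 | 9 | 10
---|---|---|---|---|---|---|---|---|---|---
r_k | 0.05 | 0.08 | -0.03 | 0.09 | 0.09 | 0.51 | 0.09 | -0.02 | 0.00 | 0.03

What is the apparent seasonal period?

The largest autocorrelation is r_6 = 0.51; the remaining lags stay at or below 0.09.
The dominant spike at lag 6 indicates a seasonal period of 6.

6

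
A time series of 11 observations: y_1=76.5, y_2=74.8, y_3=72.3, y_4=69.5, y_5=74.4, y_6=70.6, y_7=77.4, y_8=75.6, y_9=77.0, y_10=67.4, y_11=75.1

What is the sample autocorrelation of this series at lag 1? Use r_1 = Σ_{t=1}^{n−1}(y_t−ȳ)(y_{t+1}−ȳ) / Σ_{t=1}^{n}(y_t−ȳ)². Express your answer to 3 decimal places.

Mean ȳ = (76.5 + 74.8 + 72.3 + 69.5 + 74.4 + 70.6 + 77.4 + 75.6 + 77.0 + 67.4 + 75.1)/11 = 73.6909
Numerator Σ_{t=1}^{10}(y_t−ȳ)(y_{t+1}−ȳ) = -25.5092
Denominator Σ(y_t−ȳ)² = 108.5891
r_1 = -25.5092 / 108.5891 = -0.235

-0.235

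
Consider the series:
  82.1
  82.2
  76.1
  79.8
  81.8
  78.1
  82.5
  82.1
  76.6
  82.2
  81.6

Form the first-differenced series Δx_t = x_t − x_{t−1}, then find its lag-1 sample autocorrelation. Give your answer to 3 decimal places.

First differences Δx: 0.1, -6.1, 3.7, 2.0, -3.7, 4.4, -0.4, -5.5, 5.6, -0.6
Mean of differences = -0.0500
Numerator Σ(Δx_t−Δx̄)(Δx_{t+1}−Δx̄) = -73.1825
Denominator Σ(Δx_t−Δx̄)² = 150.0650
r_1(Δx) = -73.1825 / 150.0650 = -0.488

-0.488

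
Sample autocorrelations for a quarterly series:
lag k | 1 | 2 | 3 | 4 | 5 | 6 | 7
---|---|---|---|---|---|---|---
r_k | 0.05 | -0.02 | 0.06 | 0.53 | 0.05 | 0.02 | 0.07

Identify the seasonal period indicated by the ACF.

4

The largest autocorrelation is r_4 = 0.53; the remaining lags stay at or below 0.07.
The dominant spike at lag 4 indicates a seasonal period of 4.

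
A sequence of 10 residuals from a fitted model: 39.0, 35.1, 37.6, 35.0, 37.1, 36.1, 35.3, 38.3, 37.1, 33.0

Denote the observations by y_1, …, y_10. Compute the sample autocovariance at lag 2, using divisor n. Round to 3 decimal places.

-0.233

Mean ȳ = (39.0 + 35.1 + 37.6 + 35.0 + 37.1 + 36.1 + 35.3 + 38.3 + 37.1 + 33.0)/10 = 36.3600
Σ_{t=1}^{8}(y_t−ȳ)(y_{t+2}−ȳ) = -2.3332
γ_2 = -2.3332 / 10 = -0.233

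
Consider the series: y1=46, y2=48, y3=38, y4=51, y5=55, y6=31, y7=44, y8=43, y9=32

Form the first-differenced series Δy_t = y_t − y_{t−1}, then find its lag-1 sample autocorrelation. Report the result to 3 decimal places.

First differences Δy: 2, -10, 13, 4, -24, 13, -1, -11
Mean of differences = -1.7500
Numerator Σ(Δy_t−Δȳ)(Δy_{t+1}−Δȳ) = -519.8125
Denominator Σ(Δy_t−Δȳ)² = 1131.5000
r_1(Δy) = -519.8125 / 1131.5000 = -0.459

-0.459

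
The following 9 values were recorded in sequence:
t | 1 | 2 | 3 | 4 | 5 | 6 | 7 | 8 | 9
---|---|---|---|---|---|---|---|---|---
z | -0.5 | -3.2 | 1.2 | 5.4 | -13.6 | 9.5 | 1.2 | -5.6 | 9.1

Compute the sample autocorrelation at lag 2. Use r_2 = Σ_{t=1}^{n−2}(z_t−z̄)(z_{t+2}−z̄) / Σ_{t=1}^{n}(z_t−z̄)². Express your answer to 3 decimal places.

Mean z̄ = (-0.5 − 3.2 + 1.2 + 5.4 − 13.6 + 9.5 + 1.2 − 5.6 + 9.1)/9 = 0.3889
Numerator Σ_{t=1}^{7}(z_t−z̄)(z_{t+2}−z̄) = -43.2414
Denominator Σ(z_t−z̄)² = 430.5489
r_2 = -43.2414 / 430.5489 = -0.100

-0.100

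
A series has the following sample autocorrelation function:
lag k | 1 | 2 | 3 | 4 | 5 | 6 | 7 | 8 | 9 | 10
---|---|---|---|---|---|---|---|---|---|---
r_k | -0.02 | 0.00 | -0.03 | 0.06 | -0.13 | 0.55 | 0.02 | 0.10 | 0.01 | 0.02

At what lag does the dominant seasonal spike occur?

The largest autocorrelation is r_6 = 0.55; the remaining lags stay at or below 0.10.
The dominant spike at lag 6 indicates a seasonal period of 6.

6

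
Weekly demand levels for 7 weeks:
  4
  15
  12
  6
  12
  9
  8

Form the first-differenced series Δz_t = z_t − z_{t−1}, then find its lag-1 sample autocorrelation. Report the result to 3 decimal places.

-0.298

First differences Δz: 11, -3, -6, 6, -3, -1
Mean of differences = 0.6667
Numerator Σ(Δz_t−Δz̄)(Δz_{t+1}−Δz̄) = -62.4444
Denominator Σ(Δz_t−Δz̄)² = 209.3333
r_1(Δz) = -62.4444 / 209.3333 = -0.298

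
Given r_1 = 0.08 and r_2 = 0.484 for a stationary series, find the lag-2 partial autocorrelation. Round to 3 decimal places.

φ_{22} = (r_2 − r_1²) / (1 − r_1²)
r_1² = (0.08)² = 0.0064
Numerator = 0.484 − 0.0064 = 0.4776; denominator = 1 − 0.0064 = 0.9936
φ_{22} = 0.4776 / 0.9936 = 0.481

0.481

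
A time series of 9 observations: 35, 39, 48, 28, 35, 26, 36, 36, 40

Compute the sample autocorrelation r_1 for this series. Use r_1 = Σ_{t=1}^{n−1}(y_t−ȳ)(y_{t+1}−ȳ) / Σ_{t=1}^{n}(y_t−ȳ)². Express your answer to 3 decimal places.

-0.136

Mean ȳ = (35 + 39 + 48 + 28 + 35 + 26 + 36 + 36 + 40)/9 = 35.8889
Numerator Σ_{t=1}^{8}(y_t−ȳ)(y_{t+1}−ȳ) = -45.4568
Denominator Σ(y_t−ȳ)² = 334.8889
r_1 = -45.4568 / 334.8889 = -0.136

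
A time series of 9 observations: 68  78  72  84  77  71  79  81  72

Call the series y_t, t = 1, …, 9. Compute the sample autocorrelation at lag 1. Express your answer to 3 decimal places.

-0.317

Mean ȳ = (68 + 78 + 72 + 84 + 77 + 71 + 79 + 81 + 72)/9 = 75.7778
Numerator Σ_{t=1}^{8}(y_t−ȳ)(y_{t+1}−ȳ) = -70.8272
Denominator Σ(y_t−ȳ)² = 223.5556
r_1 = -70.8272 / 223.5556 = -0.317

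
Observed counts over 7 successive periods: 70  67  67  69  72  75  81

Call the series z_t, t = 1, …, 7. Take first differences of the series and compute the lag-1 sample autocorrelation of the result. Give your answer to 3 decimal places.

0.320

First differences Δz: -3, 0, 2, 3, 3, 6
Mean of differences = 1.8333
Numerator Σ(Δz_t−Δz̄)(Δz_{t+1}−Δz̄) = 14.9722
Denominator Σ(Δz_t−Δz̄)² = 46.8333
r_1(Δz) = 14.9722 / 46.8333 = 0.320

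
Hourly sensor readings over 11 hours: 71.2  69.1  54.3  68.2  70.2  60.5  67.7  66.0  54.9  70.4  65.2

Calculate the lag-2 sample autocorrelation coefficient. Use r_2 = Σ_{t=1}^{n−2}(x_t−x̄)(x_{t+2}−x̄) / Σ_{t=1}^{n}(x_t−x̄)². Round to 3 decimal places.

Mean x̄ = (71.2 + 69.1 + 54.3 + 68.2 + 70.2 + 60.5 + 67.7 + 66.0 + 54.9 + 70.4 + 65.2)/11 = 65.2455
Numerator Σ_{t=1}^{9}(x_t−x̄)(x_{t+2}−x̄) = -134.4905
Denominator Σ(x_t−x̄)² = 366.1073
r_2 = -134.4905 / 366.1073 = -0.367

-0.367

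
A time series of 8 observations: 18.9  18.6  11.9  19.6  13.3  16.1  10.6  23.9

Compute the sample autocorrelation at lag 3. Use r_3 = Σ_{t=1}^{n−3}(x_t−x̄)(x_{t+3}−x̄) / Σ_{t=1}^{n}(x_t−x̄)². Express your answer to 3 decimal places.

Mean x̄ = (18.9 + 18.6 + 11.9 + 19.6 + 13.3 + 16.1 + 10.6 + 23.9)/8 = 16.6125
Deviations from mean: 2.2875, 1.9875, -4.7125, 2.9875, -3.3125, -0.5125, -6.0125, 7.2875
Σ(x_t−x̄)(x_{t+3}−x̄) = (6.8339) + (-6.5836) + (2.4152) + (-17.9623) + (-24.1398) = -39.4367
Denominator Σ(x_t−x̄)² = 140.8088
r_3 = -39.4367 / 140.8088 = -0.280

-0.280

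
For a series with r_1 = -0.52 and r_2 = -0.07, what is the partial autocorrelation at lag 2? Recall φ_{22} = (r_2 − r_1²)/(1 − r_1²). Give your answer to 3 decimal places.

φ_{22} = (r_2 − r_1²) / (1 − r_1²)
r_1² = (-0.52)² = 0.2704
Numerator = -0.07 − 0.2704 = -0.3404; denominator = 1 − 0.2704 = 0.7296
φ_{22} = -0.3404 / 0.7296 = -0.467

-0.467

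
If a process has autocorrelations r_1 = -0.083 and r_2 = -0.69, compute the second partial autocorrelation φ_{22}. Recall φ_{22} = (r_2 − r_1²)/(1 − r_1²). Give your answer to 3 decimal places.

-0.702

φ_{22} = (r_2 − r_1²) / (1 − r_1²)
r_1² = (-0.083)² = 0.006889
Numerator = -0.69 − 0.0069 = -0.6969; denominator = 1 − 0.0069 = 0.9931
φ_{22} = -0.6969 / 0.9931 = -0.702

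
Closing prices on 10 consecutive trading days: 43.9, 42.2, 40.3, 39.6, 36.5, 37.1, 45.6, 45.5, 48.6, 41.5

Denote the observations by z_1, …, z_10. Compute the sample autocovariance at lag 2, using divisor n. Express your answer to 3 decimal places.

0.304

Mean z̄ = (43.9 + 42.2 + 40.3 + 39.6 + 36.5 + 37.1 + 45.6 + 45.5 + 48.6 + 41.5)/10 = 42.0800
Σ_{t=1}^{8}(z_t−z̄)(z_{t+2}−z̄) = 3.0392
γ_2 = 3.0392 / 10 = 0.304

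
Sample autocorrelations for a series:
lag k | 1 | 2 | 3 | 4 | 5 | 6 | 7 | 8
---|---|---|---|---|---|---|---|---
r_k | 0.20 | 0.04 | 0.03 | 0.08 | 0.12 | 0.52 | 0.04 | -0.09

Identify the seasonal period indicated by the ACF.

The largest autocorrelation is r_6 = 0.52; the remaining lags stay at or below 0.20. The elevated value at lag 1 (0.20), dropping to 0.04 at lag 2, reflects decaying short-term dependence rather than seasonality.
The dominant spike at lag 6 indicates a seasonal period of 6.

6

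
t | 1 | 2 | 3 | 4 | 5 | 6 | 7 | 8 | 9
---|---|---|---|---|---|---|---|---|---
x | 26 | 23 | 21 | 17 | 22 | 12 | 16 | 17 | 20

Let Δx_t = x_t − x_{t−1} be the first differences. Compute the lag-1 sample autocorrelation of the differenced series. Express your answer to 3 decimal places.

-0.536

First differences Δx: -3, -2, -4, 5, -10, 4, 1, 3
Mean of differences = -0.7500
Numerator Σ(Δx_t−Δx̄)(Δx_{t+1}−Δx̄) = -94.0625
Denominator Σ(Δx_t−Δx̄)² = 175.5000
r_1(Δx) = -94.0625 / 175.5000 = -0.536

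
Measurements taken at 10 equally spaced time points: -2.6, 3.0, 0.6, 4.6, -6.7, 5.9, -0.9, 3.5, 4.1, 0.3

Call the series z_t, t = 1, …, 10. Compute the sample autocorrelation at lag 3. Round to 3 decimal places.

Mean z̄ = (-2.6 + 3.0 + 0.6 + 4.6 − 6.7 + 5.9 − 0.9 + 3.5 + 4.1 + 0.3)/10 = 1.1800
Numerator Σ_{t=1}^{7}(z_t−z̄)(z_{t+3}−z̄) = -39.7892
Denominator Σ(z_t−z̄)² = 133.0160
r_3 = -39.7892 / 133.0160 = -0.299

-0.299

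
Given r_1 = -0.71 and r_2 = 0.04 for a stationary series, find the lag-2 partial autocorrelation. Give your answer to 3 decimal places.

-0.936

φ_{22} = (r_2 − r_1²) / (1 − r_1²)
r_1² = (-0.71)² = 0.5041
Numerator = 0.04 − 0.5041 = -0.4641; denominator = 1 − 0.5041 = 0.4959
φ_{22} = -0.4641 / 0.4959 = -0.936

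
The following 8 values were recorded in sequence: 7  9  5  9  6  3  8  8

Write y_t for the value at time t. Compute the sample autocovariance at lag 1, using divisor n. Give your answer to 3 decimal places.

Mean ȳ = (7 + 9 + 5 + 9 + 6 + 3 + 8 + 8)/8 = 6.8750
Σ_{t=1}^{7}(y_t−ȳ)(y_{t+1}−ȳ) = -9.2656
γ_1 = -9.2656 / 8 = -1.158

-1.158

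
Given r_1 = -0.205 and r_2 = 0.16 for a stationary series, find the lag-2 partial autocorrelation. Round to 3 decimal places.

0.123

φ_{22} = (r_2 − r_1²) / (1 − r_1²)
r_1² = (-0.205)² = 0.042025
Numerator = 0.16 − 0.0420 = 0.1180; denominator = 1 − 0.0420 = 0.9580
φ_{22} = 0.1180 / 0.9580 = 0.123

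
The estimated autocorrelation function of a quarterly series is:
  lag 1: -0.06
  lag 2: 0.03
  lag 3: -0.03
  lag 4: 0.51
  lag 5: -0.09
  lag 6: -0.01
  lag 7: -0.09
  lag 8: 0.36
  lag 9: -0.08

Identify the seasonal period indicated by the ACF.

4

The largest autocorrelation is r_4 = 0.51, with a weaker echo at lag 8 (0.36); the remaining lags stay at or below 0.03.
The dominant spike at lag 4 indicates a seasonal period of 4.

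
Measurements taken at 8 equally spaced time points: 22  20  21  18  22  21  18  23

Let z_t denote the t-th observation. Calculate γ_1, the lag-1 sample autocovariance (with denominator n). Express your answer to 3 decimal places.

Mean z̄ = (22 + 20 + 21 + 18 + 22 + 21 + 18 + 23)/8 = 20.6250
Σ_{t=1}^{7}(z_t−z̄)(z_{t+1}−z̄) = -12.3906
γ_1 = -12.3906 / 8 = -1.549

-1.549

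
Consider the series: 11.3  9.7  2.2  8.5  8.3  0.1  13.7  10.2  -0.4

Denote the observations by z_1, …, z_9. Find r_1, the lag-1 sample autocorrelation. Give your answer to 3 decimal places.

Mean z̄ = (11.3 + 9.7 + 2.2 + 8.5 + 8.3 + 0.1 + 13.7 + 10.2 − 0.4)/9 = 7.0667
Numerator Σ_{t=1}^{8}(z_t−z̄)(z_{t+1}−z̄) = -64.2911
Denominator Σ(z_t−z̄)² = 210.2200
r_1 = -64.2911 / 210.2200 = -0.306

-0.306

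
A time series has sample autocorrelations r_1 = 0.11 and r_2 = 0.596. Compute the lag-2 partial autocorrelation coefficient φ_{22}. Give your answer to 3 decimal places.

φ_{22} = (r_2 − r_1²) / (1 − r_1²)
r_1² = (0.11)² = 0.0121
Numerator = 0.596 − 0.0121 = 0.5839; denominator = 1 − 0.0121 = 0.9879
φ_{22} = 0.5839 / 0.9879 = 0.591

0.591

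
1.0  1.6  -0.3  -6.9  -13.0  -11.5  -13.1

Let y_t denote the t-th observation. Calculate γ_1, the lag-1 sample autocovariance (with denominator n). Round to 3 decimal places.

Mean ȳ = (1.0 + 1.6 − 0.3 − 6.9 − 13.0 − 11.5 − 13.1)/7 = -6.0286
Σ_{t=1}^{6}(y_t−ȳ)(y_{t+1}−ȳ) = 175.2363
γ_1 = 175.2363 / 7 = 25.034

25.034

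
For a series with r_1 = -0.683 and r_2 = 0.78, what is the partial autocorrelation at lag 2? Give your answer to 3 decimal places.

φ_{22} = (r_2 − r_1²) / (1 − r_1²)
r_1² = (-0.683)² = 0.466489
Numerator = 0.78 − 0.4665 = 0.3135; denominator = 1 − 0.4665 = 0.5335
φ_{22} = 0.3135 / 0.5335 = 0.588

0.588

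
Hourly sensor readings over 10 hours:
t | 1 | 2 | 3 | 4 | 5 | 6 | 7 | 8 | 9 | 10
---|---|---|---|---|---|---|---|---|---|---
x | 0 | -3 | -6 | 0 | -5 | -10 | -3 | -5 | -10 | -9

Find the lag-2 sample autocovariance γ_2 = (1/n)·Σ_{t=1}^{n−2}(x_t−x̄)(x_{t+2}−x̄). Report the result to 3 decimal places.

Mean x̄ = (0 − 3 − 6 + 0 − 5 − 10 − 3 − 5 − 10 − 9)/10 = -5.1000
Σ_{t=1}^{8}(x_t−x̄)(x_{t+2}−x̄) = -29.9200
γ_2 = -29.9200 / 10 = -2.992

-2.992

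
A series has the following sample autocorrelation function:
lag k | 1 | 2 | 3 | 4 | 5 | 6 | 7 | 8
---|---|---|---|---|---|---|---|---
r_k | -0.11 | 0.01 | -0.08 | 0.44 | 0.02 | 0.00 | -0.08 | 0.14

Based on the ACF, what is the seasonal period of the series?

4

The largest autocorrelation is r_4 = 0.44; the remaining lags stay at or below 0.14.
The dominant spike at lag 4 indicates a seasonal period of 4.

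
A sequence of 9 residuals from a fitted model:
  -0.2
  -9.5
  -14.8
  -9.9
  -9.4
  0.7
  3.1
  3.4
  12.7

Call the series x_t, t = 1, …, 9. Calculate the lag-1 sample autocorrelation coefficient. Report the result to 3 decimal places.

0.533

Mean x̄ = (-0.2 − 9.5 − 14.8 − 9.9 − 9.4 + 0.7 + 3.1 + 3.4 + 12.7)/9 = -2.6556
Numerator Σ_{t=1}^{8}(x_t−x̄)(x_{t+1}−x̄) = 327.6758
Denominator Σ(x_t−x̄)² = 615.1822
r_1 = 327.6758 / 615.1822 = 0.533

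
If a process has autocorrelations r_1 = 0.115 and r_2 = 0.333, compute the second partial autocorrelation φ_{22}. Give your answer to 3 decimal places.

0.324

φ_{22} = (r_2 − r_1²) / (1 − r_1²)
r_1² = (0.115)² = 0.013225
Numerator = 0.333 − 0.0132 = 0.3198; denominator = 1 − 0.0132 = 0.9868
φ_{22} = 0.3198 / 0.9868 = 0.324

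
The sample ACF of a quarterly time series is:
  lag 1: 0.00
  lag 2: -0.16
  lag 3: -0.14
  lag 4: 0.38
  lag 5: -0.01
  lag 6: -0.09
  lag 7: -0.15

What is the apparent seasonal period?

The largest autocorrelation is r_4 = 0.38; the remaining lags stay at or below 0.00.
The dominant spike at lag 4 indicates a seasonal period of 4.

4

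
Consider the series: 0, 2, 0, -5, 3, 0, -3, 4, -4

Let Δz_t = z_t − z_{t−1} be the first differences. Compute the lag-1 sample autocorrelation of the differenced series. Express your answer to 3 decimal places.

-0.554

First differences Δz: 2, -2, -5, 8, -3, -3, 7, -8
Mean of differences = -0.5000
Numerator Σ(Δz_t−Δz̄)(Δz_{t+1}−Δz̄) = -125.2500
Denominator Σ(Δz_t−Δz̄)² = 226.0000
r_1(Δz) = -125.2500 / 226.0000 = -0.554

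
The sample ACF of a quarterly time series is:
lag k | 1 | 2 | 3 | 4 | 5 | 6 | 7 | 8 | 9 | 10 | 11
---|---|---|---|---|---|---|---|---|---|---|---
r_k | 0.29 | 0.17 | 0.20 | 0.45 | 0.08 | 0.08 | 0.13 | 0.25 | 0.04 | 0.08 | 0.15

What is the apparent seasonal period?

The largest autocorrelation is r_4 = 0.45; the remaining lags stay at or below 0.29. The elevated value at lag 1 (0.29), dropping to 0.17 at lag 2, reflects decaying short-term dependence rather than seasonality.
The dominant spike at lag 4 indicates a seasonal period of 4.

4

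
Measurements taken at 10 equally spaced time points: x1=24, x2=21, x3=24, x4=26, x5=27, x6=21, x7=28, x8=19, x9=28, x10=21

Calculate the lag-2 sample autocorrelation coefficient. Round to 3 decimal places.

Mean x̄ = (24 + 21 + 24 + 26 + 27 + 21 + 28 + 19 + 28 + 21)/10 = 23.9000
Numerator Σ_{t=1}^{8}(x_t−x̄)(x_{t+2}−x̄) = 46.0800
Denominator Σ(x_t−x̄)² = 96.9000
r_2 = 46.0800 / 96.9000 = 0.476

0.476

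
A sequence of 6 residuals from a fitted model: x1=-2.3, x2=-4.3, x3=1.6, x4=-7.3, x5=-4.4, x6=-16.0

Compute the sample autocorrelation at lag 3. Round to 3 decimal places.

-0.447

Mean x̄ = (-2.3 − 4.3 + 1.6 − 7.3 − 4.4 − 16.0)/6 = -5.4500
Deviations from mean: 3.1500, 1.1500, 7.0500, -1.8500, 1.0500, -10.5500
Σ(x_t−x̄)(x_{t+3}−x̄) = (-5.8275) + (1.2075) + (-74.3775) = -78.9975
Denominator Σ(x_t−x̄)² = 176.7750
r_3 = -78.9975 / 176.7750 = -0.447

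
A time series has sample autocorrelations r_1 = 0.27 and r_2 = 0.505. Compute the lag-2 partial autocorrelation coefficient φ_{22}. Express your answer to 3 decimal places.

φ_{22} = (r_2 − r_1²) / (1 − r_1²)
r_1² = (0.27)² = 0.0729
Numerator = 0.505 − 0.0729 = 0.4321; denominator = 1 − 0.0729 = 0.9271
φ_{22} = 0.4321 / 0.9271 = 0.466

0.466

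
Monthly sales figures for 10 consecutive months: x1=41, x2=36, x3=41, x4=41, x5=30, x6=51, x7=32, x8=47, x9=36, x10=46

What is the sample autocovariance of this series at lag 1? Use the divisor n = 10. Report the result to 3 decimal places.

Mean x̄ = (41 + 36 + 41 + 41 + 30 + 51 + 32 + 47 + 36 + 46)/10 = 40.1000
Σ_{t=1}^{9}(x_t−x̄)(x_{t+1}−x̄) = -322.4100
γ_1 = -322.4100 / 10 = -32.241

-32.241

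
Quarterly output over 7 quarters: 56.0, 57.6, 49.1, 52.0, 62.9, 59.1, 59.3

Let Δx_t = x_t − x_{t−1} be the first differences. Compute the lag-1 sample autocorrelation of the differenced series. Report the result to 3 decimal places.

-0.233

First differences Δx: 1.6, -8.5, 2.9, 10.9, -3.8, 0.2
Mean of differences = 0.5500
Numerator Σ(Δx_t−Δx̄)(Δx_{t+1}−Δx̄) = -49.9475
Denominator Σ(Δx_t−Δx̄)² = 214.6950
r_1(Δx) = -49.9475 / 214.6950 = -0.233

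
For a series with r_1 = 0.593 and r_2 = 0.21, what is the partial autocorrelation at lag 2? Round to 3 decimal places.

-0.218

φ_{22} = (r_2 − r_1²) / (1 − r_1²)
r_1² = (0.593)² = 0.351649
Numerator = 0.21 − 0.3516 = -0.1416; denominator = 1 − 0.3516 = 0.6484
φ_{22} = -0.1416 / 0.6484 = -0.218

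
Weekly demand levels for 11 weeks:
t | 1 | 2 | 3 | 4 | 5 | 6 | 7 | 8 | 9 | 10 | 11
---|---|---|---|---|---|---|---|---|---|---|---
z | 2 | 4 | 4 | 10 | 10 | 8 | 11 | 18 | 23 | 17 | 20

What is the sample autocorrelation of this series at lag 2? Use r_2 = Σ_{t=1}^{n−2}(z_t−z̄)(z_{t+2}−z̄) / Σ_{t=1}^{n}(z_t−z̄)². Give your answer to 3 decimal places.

Mean z̄ = (2 + 4 + 4 + 10 + 10 + 8 + 11 + 18 + 23 + 17 + 20)/11 = 11.5455
Numerator Σ_{t=1}^{9}(z_t−z̄)(z_{t+2}−z̄) = 204.5868
Denominator Σ(z_t−z̄)² = 496.7273
r_2 = 204.5868 / 496.7273 = 0.412

0.412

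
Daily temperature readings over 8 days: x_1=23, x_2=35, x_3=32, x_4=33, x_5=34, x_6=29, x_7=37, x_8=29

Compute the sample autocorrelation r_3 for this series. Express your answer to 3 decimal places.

Mean x̄ = (23 + 35 + 32 + 33 + 34 + 29 + 37 + 29)/8 = 31.5000
Deviations from mean: -8.5000, 3.5000, 0.5000, 1.5000, 2.5000, -2.5000, 5.5000, -2.5000
Σ(x_t−x̄)(x_{t+3}−x̄) = (-12.7500) + (8.7500) + (-1.2500) + (8.2500) + (-6.2500) = -3.2500
Denominator Σ(x_t−x̄)² = 136.0000
r_3 = -3.2500 / 136.0000 = -0.024

-0.024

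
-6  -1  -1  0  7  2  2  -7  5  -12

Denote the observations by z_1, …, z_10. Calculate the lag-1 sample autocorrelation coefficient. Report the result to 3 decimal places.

Mean z̄ = (-6 − 1 − 1 + 0 + 7 + 2 + 2 − 7 + 5 − 12)/10 = -1.1000
Numerator Σ_{t=1}^{9}(z_t−z̄)(z_{t+1}−z̄) = -77.5100
Denominator Σ(z_t−z̄)² = 300.9000
r_1 = -77.5100 / 300.9000 = -0.258

-0.258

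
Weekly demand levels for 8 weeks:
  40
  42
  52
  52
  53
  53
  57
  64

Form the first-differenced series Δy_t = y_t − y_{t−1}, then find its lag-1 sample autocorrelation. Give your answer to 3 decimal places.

First differences Δy: 2, 10, 0, 1, 0, 4, 7
Mean of differences = 3.4286
Numerator Σ(Δy_t−Δȳ)(Δy_{t+1}−Δȳ) = -15.1837
Denominator Σ(Δy_t−Δȳ)² = 87.7143
r_1(Δy) = -15.1837 / 87.7143 = -0.173

-0.173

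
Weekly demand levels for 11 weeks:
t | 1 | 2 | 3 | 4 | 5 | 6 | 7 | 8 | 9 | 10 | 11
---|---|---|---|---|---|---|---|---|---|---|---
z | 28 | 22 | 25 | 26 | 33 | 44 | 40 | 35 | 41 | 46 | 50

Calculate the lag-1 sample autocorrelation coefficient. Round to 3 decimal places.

0.662

Mean z̄ = (28 + 22 + 25 + 26 + 33 + 44 + 40 + 35 + 41 + 46 + 50)/11 = 35.4545
Numerator Σ_{t=1}^{10}(z_t−z̄)(z_{t+1}−z̄) = 588.1570
Denominator Σ(z_t−z̄)² = 888.7273
r_1 = 588.1570 / 888.7273 = 0.662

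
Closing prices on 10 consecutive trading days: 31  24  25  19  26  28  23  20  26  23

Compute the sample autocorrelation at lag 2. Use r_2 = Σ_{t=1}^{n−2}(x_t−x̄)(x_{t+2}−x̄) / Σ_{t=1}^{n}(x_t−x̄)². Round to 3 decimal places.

Mean x̄ = (31 + 24 + 25 + 19 + 26 + 28 + 23 + 20 + 26 + 23)/10 = 24.5000
Numerator Σ_{t=1}^{8}(x_t−x̄)(x_{t+2}−x̄) = -26.0000
Denominator Σ(x_t−x̄)² = 114.5000
r_2 = -26.0000 / 114.5000 = -0.227

-0.227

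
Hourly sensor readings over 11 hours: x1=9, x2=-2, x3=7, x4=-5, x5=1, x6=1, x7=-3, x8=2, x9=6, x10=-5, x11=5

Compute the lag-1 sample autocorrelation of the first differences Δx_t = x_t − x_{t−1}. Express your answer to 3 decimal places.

-0.660

First differences Δx: -11, 9, -12, 6, 0, -4, 5, 4, -11, 10
Mean of differences = -0.4000
Numerator Σ(Δx_t−Δx̄)(Δx_{t+1}−Δx̄) = -434.3600
Denominator Σ(Δx_t−Δx̄)² = 658.4000
r_1(Δx) = -434.3600 / 658.4000 = -0.660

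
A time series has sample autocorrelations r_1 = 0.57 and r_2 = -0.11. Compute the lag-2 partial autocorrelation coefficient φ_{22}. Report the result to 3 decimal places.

φ_{22} = (r_2 − r_1²) / (1 − r_1²)
r_1² = (0.57)² = 0.3249
Numerator = -0.11 − 0.3249 = -0.4349; denominator = 1 − 0.3249 = 0.6751
φ_{22} = -0.4349 / 0.6751 = -0.644

-0.644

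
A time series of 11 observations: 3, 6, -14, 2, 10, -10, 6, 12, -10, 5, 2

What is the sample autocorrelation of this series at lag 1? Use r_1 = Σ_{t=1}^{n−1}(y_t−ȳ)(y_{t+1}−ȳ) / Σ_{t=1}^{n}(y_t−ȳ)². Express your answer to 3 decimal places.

Mean ȳ = (3 + 6 − 14 + 2 + 10 − 10 + 6 + 12 − 10 + 5 + 2)/11 = 1.0909
Numerator Σ_{t=1}^{10}(y_t−ȳ)(y_{t+1}−ȳ) = -330.8264
Denominator Σ(y_t−ȳ)² = 740.9091
r_1 = -330.8264 / 740.9091 = -0.447

-0.447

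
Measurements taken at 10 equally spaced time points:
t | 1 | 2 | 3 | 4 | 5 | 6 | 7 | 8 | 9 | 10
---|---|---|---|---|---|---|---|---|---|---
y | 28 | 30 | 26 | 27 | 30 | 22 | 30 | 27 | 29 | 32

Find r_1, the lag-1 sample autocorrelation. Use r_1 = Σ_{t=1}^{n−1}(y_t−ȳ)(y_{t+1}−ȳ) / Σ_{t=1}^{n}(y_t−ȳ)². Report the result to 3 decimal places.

-0.377

Mean ȳ = (28 + 30 + 26 + 27 + 30 + 22 + 30 + 27 + 29 + 32)/10 = 28.1000
Numerator Σ_{t=1}^{9}(y_t−ȳ)(y_{t+1}−ȳ) = -26.7100
Denominator Σ(y_t−ȳ)² = 70.9000
r_1 = -26.7100 / 70.9000 = -0.377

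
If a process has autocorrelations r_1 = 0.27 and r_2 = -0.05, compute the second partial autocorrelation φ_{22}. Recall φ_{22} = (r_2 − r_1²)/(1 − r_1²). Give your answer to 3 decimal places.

φ_{22} = (r_2 − r_1²) / (1 − r_1²)
r_1² = (0.27)² = 0.0729
Numerator = -0.05 − 0.0729 = -0.1229; denominator = 1 − 0.0729 = 0.9271
φ_{22} = -0.1229 / 0.9271 = -0.133

-0.133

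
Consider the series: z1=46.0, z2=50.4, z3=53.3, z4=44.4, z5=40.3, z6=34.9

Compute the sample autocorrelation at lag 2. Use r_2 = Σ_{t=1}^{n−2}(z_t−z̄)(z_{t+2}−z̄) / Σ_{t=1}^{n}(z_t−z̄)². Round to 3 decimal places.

Mean z̄ = (46.0 + 50.4 + 53.3 + 44.4 + 40.3 + 34.9)/6 = 44.8833
Deviations from mean: 1.1167, 5.5167, 8.4167, -0.4833, -4.5833, -9.9833
Numerator Σ_{t=1}^{4}(z_t−z̄)(z_{t+2}−z̄) = -27.0189
Denominator Σ(z_t−z̄)² = 223.4283
r_2 = -27.0189 / 223.4283 = -0.121

-0.121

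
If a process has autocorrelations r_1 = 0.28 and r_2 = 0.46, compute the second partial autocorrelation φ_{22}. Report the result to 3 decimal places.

φ_{22} = (r_2 − r_1²) / (1 − r_1²)
r_1² = (0.28)² = 0.0784
Numerator = 0.46 − 0.0784 = 0.3816; denominator = 1 − 0.0784 = 0.9216
φ_{22} = 0.3816 / 0.9216 = 0.414

0.414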